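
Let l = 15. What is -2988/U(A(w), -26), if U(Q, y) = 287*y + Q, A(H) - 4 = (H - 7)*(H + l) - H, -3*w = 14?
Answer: 26892/68165 ≈ 0.39451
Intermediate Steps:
w = -14/3 (w = -1/3*14 = -14/3 ≈ -4.6667)
A(H) = 4 - H + (-7 + H)*(15 + H) (A(H) = 4 + ((H - 7)*(H + 15) - H) = 4 + ((-7 + H)*(15 + H) - H) = 4 + (-H + (-7 + H)*(15 + H)) = 4 - H + (-7 + H)*(15 + H))
U(Q, y) = Q + 287*y
-2988/U(A(w), -26) = -2988/((-101 + (-14/3)**2 + 7*(-14/3)) + 287*(-26)) = -2988/((-101 + 196/9 - 98/3) - 7462) = -2988/(-1007/9 - 7462) = -2988/(-68165/9) = -2988*(-9/68165) = 26892/68165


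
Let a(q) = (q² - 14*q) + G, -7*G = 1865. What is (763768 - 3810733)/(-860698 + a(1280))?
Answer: -7109585/1772203 ≈ -4.0117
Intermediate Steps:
G = -1865/7 (G = -⅐*1865 = -1865/7 ≈ -266.43)
a(q) = -1865/7 + q² - 14*q (a(q) = (q² - 14*q) - 1865/7 = -1865/7 + q² - 14*q)
(763768 - 3810733)/(-860698 + a(1280)) = (763768 - 3810733)/(-860698 + (-1865/7 + 1280² - 14*1280)) = -3046965/(-860698 + (-1865/7 + 1638400 - 17920)) = -3046965/(-860698 + 11341495/7) = -3046965/5316609/7 = -3046965*7/5316609 = -7109585/1772203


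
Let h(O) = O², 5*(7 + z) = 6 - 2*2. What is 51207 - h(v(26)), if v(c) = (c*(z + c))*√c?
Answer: -164092409/25 ≈ -6.5637e+6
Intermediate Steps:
z = -33/5 (z = -7 + (6 - 2*2)/5 = -7 + (6 - 4)/5 = -7 + (⅕)*2 = -7 + ⅖ = -33/5 ≈ -6.6000)
v(c) = c^(3/2)*(-33/5 + c) (v(c) = (c*(-33/5 + c))*√c = c^(3/2)*(-33/5 + c))
51207 - h(v(26)) = 51207 - (26^(3/2)*(-33/5 + 26))² = 51207 - ((26*√26)*(97/5))² = 51207 - (2522*√26/5)² = 51207 - 1*165372584/25 = 51207 - 165372584/25 = -164092409/25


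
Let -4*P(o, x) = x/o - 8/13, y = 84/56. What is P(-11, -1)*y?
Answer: 225/1144 ≈ 0.19668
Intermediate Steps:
y = 3/2 (y = 84*(1/56) = 3/2 ≈ 1.5000)
P(o, x) = 2/13 - x/(4*o) (P(o, x) = -(x/o - 8/13)/4 = -(-8/13 + x/o)/4 = 2/13 - x/(4*o))
P(-11, -1)*y = (2/13 - 1/4*(-1)/(-11))*(3/2) = (2/13 - 1/4*(-1)*(-1/11))*(3/2) = (2/13 - 1/44)*(3/2) = (75/572)*(3/2) = 225/1144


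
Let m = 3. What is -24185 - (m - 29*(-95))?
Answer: -26943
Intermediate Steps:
-24185 - (m - 29*(-95)) = -24185 - (3 - 29*(-95)) = -24185 - (3 + 2755) = -24185 - 1*2758 = -24185 - 2758 = -26943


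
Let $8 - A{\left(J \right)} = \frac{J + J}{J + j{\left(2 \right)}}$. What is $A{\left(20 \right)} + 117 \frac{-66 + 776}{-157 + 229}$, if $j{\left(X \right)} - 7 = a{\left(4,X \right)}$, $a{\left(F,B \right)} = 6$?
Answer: $\frac{153191}{132} \approx 1160.5$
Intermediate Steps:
$j{\left(X \right)} = 13$ ($j{\left(X \right)} = 7 + 6 = 13$)
$A{\left(J \right)} = 8 - \frac{2 J}{13 + J}$ ($A{\left(J \right)} = 8 - \frac{J + J}{J + 13} = 8 - \frac{2 J}{13 + J}$)
$A{\left(20 \right)} + 117 \frac{-66 + 776}{-157 + 229} = \frac{2 \left(52 + 3 \cdot 20\right)}{13 + 20} + 117 \frac{-66 + 776}{-157 + 229} = \frac{2 \left(52 + 60\right)}{33} + 117 \cdot \frac{710}{72} = 2 \cdot \frac{1}{33} \cdot 112 + 117 \cdot 710 \cdot \frac{1}{72} = \frac{224}{33} + 117 \cdot \frac{355}{36} = \frac{224}{33} + \frac{4615}{4} = \frac{153191}{132}$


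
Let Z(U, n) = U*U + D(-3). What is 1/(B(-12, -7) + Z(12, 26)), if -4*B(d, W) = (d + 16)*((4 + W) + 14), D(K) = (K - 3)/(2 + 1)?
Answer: 1/131 ≈ 0.0076336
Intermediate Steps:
D(K) = -1 + K/3 (D(K) = (-3 + K)/3 = (-3 + K)*(1/3) = -1 + K/3)
Z(U, n) = -2 + U**2 (Z(U, n) = U*U + (-1 + (1/3)*(-3)) = U**2 + (-1 - 1) = U**2 - 2 = -2 + U**2)
B(d, W) = -(16 + d)*(18 + W)/4 (B(d, W) = -(d + 16)*((4 + W) + 14)/4 = -(16 + d)*(18 + W)/4)
1/(B(-12, -7) + Z(12, 26)) = 1/((-72 - 4*(-7) - 9/2*(-12) - 1/4*(-7)*(-12)) + (-2 + 12**2)) = 1/((-72 + 28 + 54 - 21) + (-2 + 144)) = 1/(-11 + 142) = 1/131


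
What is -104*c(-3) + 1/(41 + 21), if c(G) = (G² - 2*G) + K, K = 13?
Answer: -180543/62 ≈ -2912.0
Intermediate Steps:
c(G) = 13 + G² - 2*G (c(G) = (G² - 2*G) + 13 = 13 + G² - 2*G)
-104*c(-3) + 1/(41 + 21) = -104*(13 + (-3)² - 2*(-3)) + 1/(41 + 21) = -104*(13 + 9 + 6) + 1/62 = -104*28 + 1/62 = -2912 + 1/62 = -180543/62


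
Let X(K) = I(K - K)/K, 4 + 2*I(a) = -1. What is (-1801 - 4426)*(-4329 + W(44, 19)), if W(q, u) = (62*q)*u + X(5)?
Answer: -591596135/2 ≈ -2.9580e+8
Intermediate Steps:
I(a) = -5/2 (I(a) = -2 + (1/2)*(-1) = -2 - 1/2 = -5/2)
X(K) = -5/(2*K)
W(q, u) = -1/2 + 62*q*u (W(q, u) = (62*q)*u - 5/2/5 = 62*q*u - 5/2*1/5 = 62*q*u - 1/2 = -1/2 + 62*q*u)
(-1801 - 4426)*(-4329 + W(44, 19)) = (-1801 - 4426)*(-4329 + (-1/2 + 62*44*19)) = -6227*(-4329 + (-1/2 + 51832)) = -6227*(-4329 + 103663/2) = -6227*95005/2 = -591596135/2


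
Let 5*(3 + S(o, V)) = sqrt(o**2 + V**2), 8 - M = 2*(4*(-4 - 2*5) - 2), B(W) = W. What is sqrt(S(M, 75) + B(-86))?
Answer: sqrt(-2225 + 5*sqrt(21001))/5 ≈ 7.747*I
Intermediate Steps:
M = 124 (M = 8 - 2*(4*(-4 - 2*5) - 2) = 8 - 2*(4*(-4 - 10) - 2) = 8 - 2*(4*(-14) - 2) = 8 - 2*(-56 - 2) = 8 - 2*(-58) = 8 - 1*(-116) = 8 + 116 = 124)
S(o, V) = -3 + sqrt(V**2 + o**2)/5 (S(o, V) = -3 + sqrt(o**2 + V**2)/5 = -3 + sqrt(V**2 + o**2)/5)
sqrt(S(M, 75) + B(-86)) = sqrt((-3 + sqrt(75**2 + 124**2)/5) - 86) = sqrt((-3 + sqrt(5625 + 15376)/5) - 86) = sqrt((-3 + sqrt(21001)/5) - 86) = sqrt(-89 + sqrt(21001)/5)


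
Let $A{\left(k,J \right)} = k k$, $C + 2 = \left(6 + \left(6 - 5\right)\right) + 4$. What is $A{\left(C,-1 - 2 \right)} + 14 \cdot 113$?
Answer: $1663$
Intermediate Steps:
$C = 9$ ($C = -2 + \left(\left(6 + \left(6 - 5\right)\right) + 4\right) = -2 + \left(\left(6 + 1\right) + 4\right) = -2 + \left(7 + 4\right) = -2 + 11 = 9$)
$A{\left(k,J \right)} = k^{2}$
$A{\left(C,-1 - 2 \right)} + 14 \cdot 113 = 9^{2} + 14 \cdot 113 = 81 + 1582 = 1663$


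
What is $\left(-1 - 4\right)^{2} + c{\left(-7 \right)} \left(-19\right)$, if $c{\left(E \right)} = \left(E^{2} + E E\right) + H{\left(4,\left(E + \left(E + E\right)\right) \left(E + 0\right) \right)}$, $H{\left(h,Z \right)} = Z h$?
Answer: $-13009$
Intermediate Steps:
$c{\left(E \right)} = 14 E^{2}$ ($c{\left(E \right)} = \left(E^{2} + E E\right) + \left(E + \left(E + E\right)\right) \left(E + 0\right) 4 = \left(E^{2} + E^{2}\right) + \left(E + 2 E\right) E 4 = 2 E^{2} + 3 E E 4 = 2 E^{2} + 3 E^{2} \cdot 4 = 2 E^{2} + 12 E^{2} = 14 E^{2}$)
$\left(-1 - 4\right)^{2} + c{\left(-7 \right)} \left(-19\right) = \left(-1 - 4\right)^{2} + 14 \left(-7\right)^{2} \left(-19\right) = \left(-1 - 4\right)^{2} + 14 \cdot 49 \left(-19\right) = \left(-5\right)^{2} + 686 \left(-19\right) = 25 - 13034 = -13009$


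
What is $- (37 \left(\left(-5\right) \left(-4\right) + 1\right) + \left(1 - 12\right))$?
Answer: $-766$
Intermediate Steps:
$- (37 \left(\left(-5\right) \left(-4\right) + 1\right) + \left(1 - 12\right)) = - (37 \left(20 + 1\right) + \left(1 - 12\right)) = - (37 \cdot 21 - 11) = - (777 - 11) = \left(-1\right) 766 = -766$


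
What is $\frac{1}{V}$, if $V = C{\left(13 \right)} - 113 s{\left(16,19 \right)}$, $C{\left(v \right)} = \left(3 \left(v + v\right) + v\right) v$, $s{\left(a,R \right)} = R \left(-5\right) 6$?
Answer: $\frac{1}{65593} \approx 1.5246 \cdot 10^{-5}$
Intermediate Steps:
$s{\left(a,R \right)} = - 30 R$ ($s{\left(a,R \right)} = - 5 R 6 = - 30 R$)
$C{\left(v \right)} = 7 v^{2}$ ($C{\left(v \right)} = \left(3 \cdot 2 v + v\right) v = \left(6 v + v\right) v = 7 v v = 7 v^{2}$)
$V = 65593$ ($V = 7 \cdot 13^{2} - 113 \left(\left(-30\right) 19\right) = 7 \cdot 169 - -64410 = 1183 + 64410 = 65593$)
$\frac{1}{V} = \frac{1}{65593}$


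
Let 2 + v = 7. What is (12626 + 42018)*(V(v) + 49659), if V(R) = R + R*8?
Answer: 2716025376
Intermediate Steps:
v = 5 (v = -2 + 7 = 5)
V(R) = 9*R (V(R) = R + 8*R = 9*R)
(12626 + 42018)*(V(v) + 49659) = (12626 + 42018)*(9*5 + 49659) = 54644*(45 + 49659) = 54644*49704 = 2716025376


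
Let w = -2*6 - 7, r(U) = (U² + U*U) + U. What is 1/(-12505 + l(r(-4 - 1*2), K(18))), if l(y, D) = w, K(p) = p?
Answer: -1/12524 ≈ -7.9847e-5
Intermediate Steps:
r(U) = U + 2*U² (r(U) = (U² + U²) + U = 2*U² + U = U + 2*U²)
w = -19 (w = -12 - 7 = -19)
l(y, D) = -19
1/(-12505 + l(r(-4 - 1*2), K(18))) = 1/(-12505 - 19) = 1/(-12524) = -1/12524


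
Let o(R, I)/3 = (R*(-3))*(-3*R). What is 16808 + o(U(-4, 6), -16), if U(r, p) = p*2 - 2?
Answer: 19508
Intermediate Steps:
U(r, p) = -2 + 2*p (U(r, p) = 2*p - 2 = -2 + 2*p)
o(R, I) = 27*R² (o(R, I) = 3*((R*(-3))*(-3*R)) = 3*((-3*R)*(-3*R)) = 3*(9*R²) = 27*R²)
16808 + o(U(-4, 6), -16) = 16808 + 27*(-2 + 2*6)² = 16808 + 27*(-2 + 12)² = 16808 + 27*10² = 16808 + 27*100 = 16808 + 2700 = 19508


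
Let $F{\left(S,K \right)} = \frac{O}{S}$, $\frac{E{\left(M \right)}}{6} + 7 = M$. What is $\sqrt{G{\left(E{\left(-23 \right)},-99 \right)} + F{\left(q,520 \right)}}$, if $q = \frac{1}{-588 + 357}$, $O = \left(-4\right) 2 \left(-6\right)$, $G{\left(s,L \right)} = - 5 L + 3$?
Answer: $i \sqrt{10590} \approx 102.91 i$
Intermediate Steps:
$E{\left(M \right)} = -42 + 6 M$
$G{\left(s,L \right)} = 3 - 5 L$
$O = 48$ ($O = \left(-8\right) \left(-6\right) = 48$)
$q = - \frac{1}{231}$ ($q = \frac{1}{-231} = - \frac{1}{231} \approx -0.004329$)
$F{\left(S,K \right)} = \frac{48}{S}$
$\sqrt{G{\left(E{\left(-23 \right)},-99 \right)} + F{\left(q,520 \right)}} = \sqrt{\left(3 - -495\right) + \frac{48}{- \frac{1}{231}}} = \sqrt{\left(3 + 495\right) + 48 \left(-231\right)} = \sqrt{498 - 11088} = \sqrt{-10590} = i \sqrt{10590}$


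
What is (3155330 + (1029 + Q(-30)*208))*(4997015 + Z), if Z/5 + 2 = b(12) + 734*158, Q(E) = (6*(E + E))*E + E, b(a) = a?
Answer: 30095981724075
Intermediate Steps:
Q(E) = E + 12*E² (Q(E) = (6*(2*E))*E + E = (12*E)*E + E = 12*E² + E = E + 12*E²)
Z = 579910 (Z = -10 + 5*(12 + 734*158) = -10 + 5*(12 + 115972) = -10 + 5*115984 = -10 + 579920 = 579910)
(3155330 + (1029 + Q(-30)*208))*(4997015 + Z) = (3155330 + (1029 - 30*(1 + 12*(-30))*208))*(4997015 + 579910) = (3155330 + (1029 - 30*(1 - 360)*208))*5576925 = (3155330 + (1029 - 30*(-359)*208))*5576925 = (3155330 + (1029 + 10770*208))*5576925 = (3155330 + (1029 + 2240160))*5576925 = (3155330 + 2241189)*5576925 = 5396519*5576925 = 30095981724075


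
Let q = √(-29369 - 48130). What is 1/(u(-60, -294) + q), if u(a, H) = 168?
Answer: 56/35241 - I*√8611/35241 ≈ 0.0015891 - 0.0026332*I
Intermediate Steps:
q = 3*I*√8611 (q = √(-77499) = 3*I*√8611 ≈ 278.39*I)
1/(u(-60, -294) + q) = 1/(168 + 3*I*√8611)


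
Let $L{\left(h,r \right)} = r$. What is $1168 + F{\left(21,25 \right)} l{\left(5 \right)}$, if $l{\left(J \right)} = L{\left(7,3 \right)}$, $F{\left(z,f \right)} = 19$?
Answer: $1225$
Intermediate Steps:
$l{\left(J \right)} = 3$
$1168 + F{\left(21,25 \right)} l{\left(5 \right)} = 1168 + 19 \cdot 3 = 1168 + 57 = 1225$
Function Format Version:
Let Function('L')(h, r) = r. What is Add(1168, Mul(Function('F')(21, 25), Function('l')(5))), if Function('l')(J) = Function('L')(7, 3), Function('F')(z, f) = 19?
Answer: 1225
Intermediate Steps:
Function('l')(J) = 3
Add(1168, Mul(Function('F')(21, 25), Function('l')(5))) = Add(1168, Mul(19, 3)) = Add(1168, 57) = 1225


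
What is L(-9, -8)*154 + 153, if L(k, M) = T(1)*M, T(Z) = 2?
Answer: -2311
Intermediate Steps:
L(k, M) = 2*M
L(-9, -8)*154 + 153 = (2*(-8))*154 + 153 = -16*154 + 153 = -2464 + 153 = -2311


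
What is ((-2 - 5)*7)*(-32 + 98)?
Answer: -3234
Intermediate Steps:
((-2 - 5)*7)*(-32 + 98) = -7*7*66 = -49*66 = -3234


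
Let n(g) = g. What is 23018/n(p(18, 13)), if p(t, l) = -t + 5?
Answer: -23018/13 ≈ -1770.6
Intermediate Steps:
p(t, l) = 5 - t
23018/n(p(18, 13)) = 23018/(5 - 1*18) = 23018/(5 - 18) = 23018/(-13) = 23018*(-1/13) = -23018/13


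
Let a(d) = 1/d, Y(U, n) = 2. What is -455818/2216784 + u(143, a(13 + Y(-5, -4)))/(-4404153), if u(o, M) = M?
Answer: -5018730899849/24407639759880 ≈ -0.20562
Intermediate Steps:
-455818/2216784 + u(143, a(13 + Y(-5, -4)))/(-4404153) = -455818/2216784 + 1/((13 + 2)*(-4404153)) = -455818*1/2216784 - 1/4404153/15 = -227909/1108392 + (1/15)*(-1/4404153) = -227909/1108392 - 1/66062295 = -5018730899849/24407639759880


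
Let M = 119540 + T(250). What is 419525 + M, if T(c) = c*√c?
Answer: 539065 + 1250*√10 ≈ 5.4302e+5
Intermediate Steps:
T(c) = c^(3/2)
M = 119540 + 1250*√10 (M = 119540 + 250^(3/2) = 119540 + 1250*√10 ≈ 1.2349e+5)
419525 + M = 419525 + (119540 + 1250*√10) = 539065 + 1250*√10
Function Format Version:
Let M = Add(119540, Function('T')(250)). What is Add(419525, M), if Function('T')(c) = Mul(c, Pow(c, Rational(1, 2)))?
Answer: Add(539065, Mul(1250, Pow(10, Rational(1, 2)))) ≈ 5.4302e+5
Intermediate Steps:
Function('T')(c) = Pow(c, Rational(3, 2))
M = Add(119540, Mul(1250, Pow(10, Rational(1, 2)))) (M = Add(119540, Pow(250, Rational(3, 2))) = Add(119540, Mul(1250, Pow(10, Rational(1, 2)))) ≈ 1.2349e+5)
Add(419525, M) = Add(419525, Add(119540, Mul(1250, Pow(10, Rational(1, 2))))) = Add(539065, Mul(1250, Pow(10, Rational(1, 2))))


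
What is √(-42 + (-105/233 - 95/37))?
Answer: I*√3345827342/8621 ≈ 6.7096*I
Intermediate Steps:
√(-42 + (-105/233 - 95/37)) = √(-42 - 26020/8621) = √(-388102/8621) = I*√3345827342/8621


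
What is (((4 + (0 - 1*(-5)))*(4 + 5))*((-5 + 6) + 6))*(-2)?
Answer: -1134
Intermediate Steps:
(((4 + (0 - 1*(-5)))*(4 + 5))*((-5 + 6) + 6))*(-2) = (((4 + (0 + 5))*9)*(1 + 6))*(-2) = (((4 + 5)*9)*7)*(-2) = ((9*9)*7)*(-2) = (81*7)*(-2) = 567*(-2) = -1134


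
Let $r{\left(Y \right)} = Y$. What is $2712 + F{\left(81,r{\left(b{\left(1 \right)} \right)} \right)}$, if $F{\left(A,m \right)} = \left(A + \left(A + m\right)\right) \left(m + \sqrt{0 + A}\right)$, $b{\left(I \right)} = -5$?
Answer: $3340$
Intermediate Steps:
$F{\left(A,m \right)} = \left(m + \sqrt{A}\right) \left(m + 2 A\right)$ ($F{\left(A,m \right)} = \left(m + 2 A\right) \left(m + \sqrt{A}\right) = \left(m + \sqrt{A}\right) \left(m + 2 A\right)$)
$2712 + F{\left(81,r{\left(b{\left(1 \right)} \right)} \right)} = 2712 + \left(\left(-5\right)^{2} + 2 \cdot 81^{\frac{3}{2}} - 5 \sqrt{81} + 2 \cdot 81 \left(-5\right)\right) = 2712 + \left(25 + 2 \cdot 729 - 45 - 810\right) = 2712 + \left(25 + 1458 - 45 - 810\right) = 2712 + 628 = 3340$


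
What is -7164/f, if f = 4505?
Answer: -7164/4505 ≈ -1.5902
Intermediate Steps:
-7164/f = -7164/4505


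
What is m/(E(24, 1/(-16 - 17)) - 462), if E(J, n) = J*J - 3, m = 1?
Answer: 1/111 ≈ 0.0090090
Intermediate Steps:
E(J, n) = -3 + J² (E(J, n) = J² - 3 = -3 + J²)
m/(E(24, 1/(-16 - 17)) - 462) = 1/((-3 + 24²) - 462) = 1/((-3 + 576) - 462) = 1/(573 - 462) = 1/111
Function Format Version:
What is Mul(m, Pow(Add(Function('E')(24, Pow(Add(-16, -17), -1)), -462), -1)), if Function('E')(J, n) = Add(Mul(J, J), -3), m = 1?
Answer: Rational(1, 111) ≈ 0.0090090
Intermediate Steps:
Function('E')(J, n) = Add(-3, Pow(J, 2)) (Function('E')(J, n) = Add(Pow(J, 2), -3) = Add(-3, Pow(J, 2)))
Mul(m, Pow(Add(Function('E')(24, Pow(Add(-16, -17), -1)), -462), -1)) = Mul(1, Pow(Add(Add(-3, Pow(24, 2)), -462), -1)) = Mul(1, Pow(Add(Add(-3, 576), -462), -1)) = Mul(1, Pow(Add(573, -462), -1)) = Mul(1, Pow(111, -1)) = Mul(1, Rational(1, 111)) = Rational(1, 111)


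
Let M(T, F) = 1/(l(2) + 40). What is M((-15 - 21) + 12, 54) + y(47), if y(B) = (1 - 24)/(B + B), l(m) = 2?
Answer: -218/987 ≈ -0.22087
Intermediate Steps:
M(T, F) = 1/42 (M(T, F) = 1/(2 + 40) = 1/42)
y(B) = -23/(2*B) (y(B) = -23*1/(2*B) = -23/(2*B))
M((-15 - 21) + 12, 54) + y(47) = 1/42 - 23/2/47 = 1/42 - 23/2*1/47 = 1/42 - 23/94 = -218/987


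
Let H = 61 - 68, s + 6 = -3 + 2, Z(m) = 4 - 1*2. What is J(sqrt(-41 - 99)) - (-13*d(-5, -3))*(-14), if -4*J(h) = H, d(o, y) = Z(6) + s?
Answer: 3647/4 ≈ 911.75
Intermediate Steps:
Z(m) = 2 (Z(m) = 4 - 2 = 2)
s = -7 (s = -6 + (-3 + 2) = -6 - 1 = -7)
d(o, y) = -5 (d(o, y) = 2 - 7 = -5)
H = -7
J(h) = 7/4 (J(h) = -1/4*(-7) = 7/4)
J(sqrt(-41 - 99)) - (-13*d(-5, -3))*(-14) = 7/4 - (-13*(-5))*(-14) = 7/4 - 65*(-14) = 7/4 - 1*(-910) = 7/4 + 910 = 3647/4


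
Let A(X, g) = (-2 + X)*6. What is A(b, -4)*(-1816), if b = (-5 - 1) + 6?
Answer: 21792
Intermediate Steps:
b = 0 (b = -6 + 6 = 0)
A(X, g) = -12 + 6*X
A(b, -4)*(-1816) = (-12 + 6*0)*(-1816) = (-12 + 0)*(-1816) = -12*(-1816) = 21792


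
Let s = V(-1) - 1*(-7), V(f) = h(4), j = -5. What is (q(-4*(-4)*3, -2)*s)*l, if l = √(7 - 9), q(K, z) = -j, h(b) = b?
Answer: 55*I*√2 ≈ 77.782*I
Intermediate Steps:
V(f) = 4
s = 11 (s = 4 - 1*(-7) = 4 + 7 = 11)
q(K, z) = 5 (q(K, z) = -1*(-5) = 5)
l = I*√2 (l = √(-2) = I*√2 ≈ 1.4142*I)
(q(-4*(-4)*3, -2)*s)*l = (5*11)*(I*√2) = 55*(I*√2) = 55*I*√2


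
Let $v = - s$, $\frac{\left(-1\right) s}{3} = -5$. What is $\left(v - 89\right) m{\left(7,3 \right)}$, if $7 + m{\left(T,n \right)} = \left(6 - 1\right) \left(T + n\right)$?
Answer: $-4472$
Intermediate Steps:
$s = 15$ ($s = \left(-3\right) \left(-5\right) = 15$)
$v = -15$ ($v = \left(-1\right) 15 = -15$)
$m{\left(T,n \right)} = -7 + 5 T + 5 n$ ($m{\left(T,n \right)} = -7 + \left(6 - 1\right) \left(T + n\right) = -7 + 5 \left(T + n\right) = -7 + \left(5 T + 5 n\right) = -7 + 5 T + 5 n$)
$\left(v - 89\right) m{\left(7,3 \right)} = \left(-15 - 89\right) \left(-7 + 5 \cdot 7 + 5 \cdot 3\right) = - 104 \left(-7 + 35 + 15\right) = \left(-104\right) 43 = -4472$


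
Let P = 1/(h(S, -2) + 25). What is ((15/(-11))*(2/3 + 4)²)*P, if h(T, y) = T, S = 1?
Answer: -490/429 ≈ -1.1422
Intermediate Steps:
P = 1/26 (P = 1/(1 + 25) = 1/26 ≈ 0.038462)
((15/(-11))*(2/3 + 4)²)*P = ((15/(-11))*(2/3 + 4)²)*(1/26) = ((15*(-1/11))*(2*(⅓) + 4)²)*(1/26) = -15*(⅔ + 4)²/11*(1/26) = -15*(14/3)²/11*(1/26) = -15/11*196/9*(1/26) = -980/33*1/26 = -490/429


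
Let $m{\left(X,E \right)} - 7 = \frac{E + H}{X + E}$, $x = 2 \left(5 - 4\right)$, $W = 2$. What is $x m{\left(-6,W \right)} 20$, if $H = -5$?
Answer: $310$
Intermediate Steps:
$x = 2$ ($x = 2 \cdot 1 = 2$)
$m{\left(X,E \right)} = 7 + \frac{-5 + E}{E + X}$ ($m{\left(X,E \right)} = 7 + \frac{E - 5}{X + E} = 7 + \frac{-5 + E}{E + X}$)
$x m{\left(-6,W \right)} 20 = 2 \frac{-5 + 7 \left(-6\right) + 8 \cdot 2}{2 - 6} \cdot 20 = 2 \frac{-5 - 42 + 16}{-4} \cdot 20 = 2 \left(\left(- \frac{1}{4}\right) \left(-31\right)\right) 20 = 2 \cdot \frac{31}{4} \cdot 20 = \frac{31}{2} \cdot 20 = 310$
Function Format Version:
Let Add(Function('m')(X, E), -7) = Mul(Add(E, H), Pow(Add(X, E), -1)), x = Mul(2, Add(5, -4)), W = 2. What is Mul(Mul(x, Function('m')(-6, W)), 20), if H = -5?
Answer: 310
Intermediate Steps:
x = 2 (x = Mul(2, 1) = 2)
Function('m')(X, E) = Add(7, Mul(Pow(Add(E, X), -1), Add(-5, E))) (Function('m')(X, E) = Add(7, Mul(Add(E, -5), Pow(Add(X, E), -1))) = Add(7, Mul(Add(-5, E), Pow(Add(E, X), -1))) = Add(7, Mul(Pow(Add(E, X), -1), Add(-5, E))))
Mul(Mul(x, Function('m')(-6, W)), 20) = Mul(Mul(2, Mul(Pow(Add(2, -6), -1), Add(-5, Mul(7, -6), Mul(8, 2)))), 20) = Mul(Mul(2, Mul(Pow(-4, -1), Add(-5, -42, 16))), 20) = Mul(Mul(2, Mul(Rational(-1, 4), -31)), 20) = Mul(Mul(2, Rational(31, 4)), 20) = Mul(Rational(31, 2), 20) = 310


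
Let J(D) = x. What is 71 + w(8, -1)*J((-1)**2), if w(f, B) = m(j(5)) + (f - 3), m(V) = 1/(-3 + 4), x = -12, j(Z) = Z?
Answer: -1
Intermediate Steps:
J(D) = -12
m(V) = 1 (m(V) = 1/1 = 1)
w(f, B) = -2 + f (w(f, B) = 1 + (f - 3) = 1 + (-3 + f) = -2 + f)
71 + w(8, -1)*J((-1)**2) = 71 + (-2 + 8)*(-12) = 71 + 6*(-12) = 71 - 72 = -1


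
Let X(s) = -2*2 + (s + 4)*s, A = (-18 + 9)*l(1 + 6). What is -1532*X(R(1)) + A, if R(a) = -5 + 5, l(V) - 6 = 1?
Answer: 6065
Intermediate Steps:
l(V) = 7 (l(V) = 6 + 1 = 7)
R(a) = 0
A = -63 (A = (-18 + 9)*7 = -9*7 = -63)
X(s) = -4 + s*(4 + s) (X(s) = -4 + (4 + s)*s = -4 + s*(4 + s))
-1532*X(R(1)) + A = -1532*(-4 + 0**2 + 4*0) - 63 = -1532*(-4 + 0 + 0) - 63 = -1532*(-4) - 63 = 6128 - 63 = 6065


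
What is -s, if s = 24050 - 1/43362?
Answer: -1042856099/43362 ≈ -24050.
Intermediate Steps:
s = 1042856099/43362 (s = 24050 - 1*1/43362 = 24050 - 1/43362 = 1042856099/43362 ≈ 24050.)
-s = -1*1042856099/43362 = -1042856099/43362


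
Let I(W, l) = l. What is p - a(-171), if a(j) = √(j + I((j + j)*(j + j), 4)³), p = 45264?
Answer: 45264 - I*√107 ≈ 45264.0 - 10.344*I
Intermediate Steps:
a(j) = √(64 + j) (a(j) = √(j + 4³) = √(j + 64) = √(64 + j))
p - a(-171) = 45264 - √(64 - 171) = 45264 - √(-107) = 45264 - I*√107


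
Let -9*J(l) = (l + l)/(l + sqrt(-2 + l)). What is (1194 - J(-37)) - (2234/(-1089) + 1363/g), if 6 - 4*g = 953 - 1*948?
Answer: -296607533/69696 + 37*I*sqrt(39)/6336 ≈ -4255.7 + 0.036469*I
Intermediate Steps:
J(l) = -2*l/(9*(l + sqrt(-2 + l))) (J(l) = -(l + l)/(9*(l + sqrt(-2 + l))) = -2*l/(9*(l + sqrt(-2 + l))))
g = 1/4 (g = 3/2 - (953 - 1*948)/4 = 3/2 - (953 - 948)/4 = 3/2 - 1/4*5 = 3/2 - 5/4 = 1/4 ≈ 0.25000)
(1194 - J(-37)) - (2234/(-1089) + 1363/g) = (1194 - (-2)*(-37)/(9*(-37) + 9*sqrt(-2 - 37))) - (2234/(-1089) + 1363/(1/4)) = (1194 - (-2)*(-37)/(-333 + 9*sqrt(-39))) - (2234*(-1/1089) + 1363*4) = (1194 - (-2)*(-37)/(-333 + 9*(I*sqrt(39)))) - (-2234/1089 + 5452) = (1194 - (-2)*(-37)/(-333 + 9*I*sqrt(39))) - 1*5934994/1089 = (1194 - 74/(-333 + 9*I*sqrt(39))) - 5934994/1089 = -4634728/1089 - 74/(-333 + 9*I*sqrt(39))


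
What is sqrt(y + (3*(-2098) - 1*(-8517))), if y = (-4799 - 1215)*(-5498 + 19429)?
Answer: I*sqrt(83778811) ≈ 9153.1*I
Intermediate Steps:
y = -83781034 (y = -6014*13931 = -83781034)
sqrt(y + (3*(-2098) - 1*(-8517))) = sqrt(-83781034 + (3*(-2098) - 1*(-8517))) = sqrt(-83781034 + (-6294 + 8517)) = sqrt(-83781034 + 2223) = sqrt(-83778811) = I*sqrt(83778811)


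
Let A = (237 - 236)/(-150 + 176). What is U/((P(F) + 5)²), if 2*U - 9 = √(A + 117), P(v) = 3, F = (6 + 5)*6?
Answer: 9/128 + √79118/3328 ≈ 0.15483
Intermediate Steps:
F = 66 (F = 11*6 = 66)
A = 1/26 ≈ 0.038462
U = 9/2 + √79118/52 (U = 9/2 + √(1/26 + 117)/2 = 9/2 + √(3043/26)/2 = 9/2 + (√79118/26)/2 = 9/2 + √79118/52 ≈ 9.9092)
U/((P(F) + 5)²) = (9/2 + √79118/52)/((3 + 5)²) = (9/2 + √79118/52)/(8²) = (9/2 + √79118/52)/64 = (9/2 + √79118/52)*(1/64) = 9/128 + √79118/3328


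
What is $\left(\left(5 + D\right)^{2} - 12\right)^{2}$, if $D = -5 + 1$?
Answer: $121$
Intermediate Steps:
$D = -4$
$\left(\left(5 + D\right)^{2} - 12\right)^{2} = \left(\left(5 - 4\right)^{2} - 12\right)^{2} = \left(1^{2} - 12\right)^{2} = \left(1 - 12\right)^{2} = \left(-11\right)^{2} = 121$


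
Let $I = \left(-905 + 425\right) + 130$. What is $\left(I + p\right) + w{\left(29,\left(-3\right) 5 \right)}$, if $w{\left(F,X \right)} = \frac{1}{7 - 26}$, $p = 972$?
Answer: $\frac{11817}{19} \approx 621.95$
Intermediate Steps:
$w{\left(F,X \right)} = - \frac{1}{19}$ ($w{\left(F,X \right)} = \frac{1}{-19} = - \frac{1}{19}$)
$I = -350$ ($I = -480 + 130 = -350$)
$\left(I + p\right) + w{\left(29,\left(-3\right) 5 \right)} = \left(-350 + 972\right) - \frac{1}{19} = 622 - \frac{1}{19} = \frac{11817}{19}$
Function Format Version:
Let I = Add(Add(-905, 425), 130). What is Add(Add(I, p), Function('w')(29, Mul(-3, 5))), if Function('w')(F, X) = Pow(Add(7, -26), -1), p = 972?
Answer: Rational(11817, 19) ≈ 621.95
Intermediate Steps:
Function('w')(F, X) = Rational(-1, 19) (Function('w')(F, X) = Pow(-19, -1) = Rational(-1, 19))
I = -350 (I = Add(-480, 130) = -350)
Add(Add(I, p), Function('w')(29, Mul(-3, 5))) = Add(Add(-350, 972), Rational(-1, 19)) = Add(622, Rational(-1, 19)) = Rational(11817, 19)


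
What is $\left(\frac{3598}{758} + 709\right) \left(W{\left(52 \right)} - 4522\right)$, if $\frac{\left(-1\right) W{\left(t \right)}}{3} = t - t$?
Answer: $- \frac{1223246220}{379} \approx -3.2276 \cdot 10^{6}$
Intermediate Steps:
$W{\left(t \right)} = 0$ ($W{\left(t \right)} = - 3 \left(t - t\right) = \left(-3\right) 0 = 0$)
$\left(\frac{3598}{758} + 709\right) \left(W{\left(52 \right)} - 4522\right) = \left(\frac{3598}{758} + 709\right) \left(0 - 4522\right) = \left(3598 \cdot \frac{1}{758} + 709\right) \left(-4522\right) = \left(\frac{1799}{379} + 709\right) \left(-4522\right) = \frac{270510}{379} \left(-4522\right) = - \frac{1223246220}{379}$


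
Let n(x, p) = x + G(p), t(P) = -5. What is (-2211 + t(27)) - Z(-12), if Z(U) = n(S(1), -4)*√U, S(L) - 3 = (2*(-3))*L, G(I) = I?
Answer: -2216 + 14*I*√3 ≈ -2216.0 + 24.249*I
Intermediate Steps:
S(L) = 3 - 6*L (S(L) = 3 + (2*(-3))*L = 3 - 6*L)
n(x, p) = p + x (n(x, p) = x + p = p + x)
Z(U) = -7*√U (Z(U) = (-4 + (3 - 6*1))*√U = (-4 + (3 - 6))*√U = (-4 - 3)*√U = -7*√U)
(-2211 + t(27)) - Z(-12) = (-2211 - 5) - (-7)*√(-12) = -2216 - (-7)*2*I*√3 = -2216 - (-14)*I*√3 = -2216 + 14*I*√3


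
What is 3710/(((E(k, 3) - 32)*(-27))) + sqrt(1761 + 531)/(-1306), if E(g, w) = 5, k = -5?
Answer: 3710/729 - sqrt(573)/653 ≈ 5.0525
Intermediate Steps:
3710/(((E(k, 3) - 32)*(-27))) + sqrt(1761 + 531)/(-1306) = 3710/(((5 - 32)*(-27))) + sqrt(1761 + 531)/(-1306) = 3710/((-27*(-27))) + sqrt(2292)*(-1/1306) = 3710/729 + (2*sqrt(573))*(-1/1306) = 3710*(1/729) - sqrt(573)/653 = 3710/729 - sqrt(573)/653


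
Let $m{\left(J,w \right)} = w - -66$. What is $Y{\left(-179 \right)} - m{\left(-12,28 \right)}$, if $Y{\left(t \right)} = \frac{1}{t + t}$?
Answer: $- \frac{33653}{358} \approx -94.003$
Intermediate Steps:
$m{\left(J,w \right)} = 66 + w$ ($m{\left(J,w \right)} = w + 66 = 66 + w$)
$Y{\left(t \right)} = \frac{1}{2 t}$
$Y{\left(-179 \right)} - m{\left(-12,28 \right)} = \frac{1}{2 \left(-179\right)} - \left(66 + 28\right) = \frac{1}{2} \left(- \frac{1}{179}\right) - 94 = - \frac{1}{358} - 94 = - \frac{33653}{358}$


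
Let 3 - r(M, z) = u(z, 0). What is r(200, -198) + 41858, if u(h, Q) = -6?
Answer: 41867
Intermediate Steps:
r(M, z) = 9 (r(M, z) = 3 - 1*(-6) = 3 + 6 = 9)
r(200, -198) + 41858 = 9 + 41858 = 41867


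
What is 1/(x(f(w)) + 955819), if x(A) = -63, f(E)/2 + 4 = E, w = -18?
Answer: 1/955756 ≈ 1.0463e-6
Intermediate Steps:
f(E) = -8 + 2*E
1/(x(f(w)) + 955819) = 1/(-63 + 955819) = 1/955756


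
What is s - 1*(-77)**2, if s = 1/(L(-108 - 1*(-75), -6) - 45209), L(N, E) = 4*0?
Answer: -268044162/45209 ≈ -5929.0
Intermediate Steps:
L(N, E) = 0
s = -1/45209 (s = 1/(0 - 45209) = 1/(-45209) = -1/45209 ≈ -2.2119e-5)
s - 1*(-77)**2 = -1/45209 - 1*(-77)**2 = -1/45209 - 1*5929 = -1/45209 - 5929 = -268044162/45209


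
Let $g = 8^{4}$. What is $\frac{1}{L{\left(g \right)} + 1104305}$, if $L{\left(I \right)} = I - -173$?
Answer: $\frac{1}{1108574} \approx 9.0206 \cdot 10^{-7}$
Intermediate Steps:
$g = 4096$
$L{\left(I \right)} = 173 + I$ ($L{\left(I \right)} = I + 173 = 173 + I$)
$\frac{1}{L{\left(g \right)} + 1104305} = \frac{1}{\left(173 + 4096\right) + 1104305} = \frac{1}{4269 + 1104305} = \frac{1}{1108574}$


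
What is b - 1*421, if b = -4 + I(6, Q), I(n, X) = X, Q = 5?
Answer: -420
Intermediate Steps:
b = 1 (b = -4 + 5 = 1)
b - 1*421 = 1 - 1*421 = 1 - 421 = -420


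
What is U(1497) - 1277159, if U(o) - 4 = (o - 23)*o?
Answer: 929423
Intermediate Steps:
U(o) = 4 + o*(-23 + o) (U(o) = 4 + (o - 23)*o = 4 + (-23 + o)*o = 4 + o*(-23 + o))
U(1497) - 1277159 = (4 + 1497² - 23*1497) - 1277159 = (4 + 2241009 - 34431) - 1277159 = 2206582 - 1277159 = 929423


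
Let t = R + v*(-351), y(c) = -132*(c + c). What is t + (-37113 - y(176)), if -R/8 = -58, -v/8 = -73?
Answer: -195169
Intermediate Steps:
v = 584 (v = -8*(-73) = 584)
y(c) = -264*c
R = 464 (R = -8*(-58) = 464)
t = -204520 (t = 464 + 584*(-351) = 464 - 204984 = -204520)
t + (-37113 - y(176)) = -204520 + (-37113 - (-264)*176) = -204520 + (-37113 - 1*(-46464)) = -204520 + (-37113 + 46464) = -204520 + 9351 = -195169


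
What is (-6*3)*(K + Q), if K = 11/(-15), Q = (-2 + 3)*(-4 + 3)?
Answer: 156/5 ≈ 31.200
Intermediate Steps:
Q = -1 (Q = 1*(-1) = -1)
K = -11/15 (K = 11*(-1/15) = -11/15 ≈ -0.73333)
(-6*3)*(K + Q) = (-6*3)*(-11/15 - 1) = -18*(-26/15) = 156/5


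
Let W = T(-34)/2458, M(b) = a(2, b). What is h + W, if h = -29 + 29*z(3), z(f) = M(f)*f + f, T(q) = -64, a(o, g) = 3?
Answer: 392019/1229 ≈ 318.97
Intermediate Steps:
M(b) = 3
W = -32/1229 (W = -64/2458 = -64*1/2458 = -32/1229 ≈ -0.026037)
z(f) = 4*f (z(f) = 3*f + f = 4*f)
h = 319 (h = -29 + 29*(4*3) = -29 + 29*12 = -29 + 348 = 319)
h + W = 319 - 32/1229 = 392019/1229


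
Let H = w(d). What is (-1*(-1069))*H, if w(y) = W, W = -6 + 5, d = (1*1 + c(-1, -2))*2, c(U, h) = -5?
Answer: -1069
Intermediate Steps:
d = -8 (d = (1*1 - 5)*2 = (1 - 5)*2 = -4*2 = -8)
W = -1
w(y) = -1
H = -1
(-1*(-1069))*H = -1*(-1069)*(-1) = 1069*(-1) = -1069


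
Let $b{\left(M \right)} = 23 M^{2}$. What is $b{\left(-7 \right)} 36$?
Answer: $40572$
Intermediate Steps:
$b{\left(-7 \right)} 36 = 23 \left(-7\right)^{2} \cdot 36 = 23 \cdot 49 \cdot 36 = 1127 \cdot 36 = 40572$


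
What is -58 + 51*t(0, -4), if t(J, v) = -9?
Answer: -517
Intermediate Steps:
-58 + 51*t(0, -4) = -58 + 51*(-9) = -58 - 459 = -517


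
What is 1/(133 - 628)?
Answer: -1/495 ≈ -0.0020202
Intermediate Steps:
1/(133 - 628) = 1/(-495) = -1/495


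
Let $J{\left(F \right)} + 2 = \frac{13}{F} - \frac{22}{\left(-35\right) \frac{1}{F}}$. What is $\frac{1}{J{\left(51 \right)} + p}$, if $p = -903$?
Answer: $- \frac{1785}{1557748} \approx -0.0011459$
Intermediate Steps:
$J{\left(F \right)} = -2 + \frac{13}{F} + \frac{22 F}{35}$ ($J{\left(F \right)} = -2 - \left(- \frac{13}{F} + 22 \left(- \frac{F}{35}\right)\right) = -2 - \left(- \frac{13}{F} + 22 \left(- \frac{1}{35}\right) F\right) = -2 + \left(\frac{13}{F} + \frac{22 F}{35}\right) = -2 + \frac{13}{F} + \frac{22 F}{35}$)
$\frac{1}{J{\left(51 \right)} + p} = \frac{1}{\left(-2 + \frac{13}{51} + \frac{22}{35} \cdot 51\right) - 903} = \frac{1}{\left(-2 + 13 \cdot \frac{1}{51} + \frac{1122}{35}\right) - 903} = \frac{1}{\left(-2 + \frac{13}{51} + \frac{1122}{35}\right) - 903} = \frac{1}{\frac{54107}{1785} - 903} = \frac{1}{- \frac{1557748}{1785}} = - \frac{1785}{1557748}$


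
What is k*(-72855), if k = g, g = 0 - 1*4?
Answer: 291420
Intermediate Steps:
g = -4 (g = 0 - 4 = -4)
k = -4
k*(-72855) = -4*(-72855) = 291420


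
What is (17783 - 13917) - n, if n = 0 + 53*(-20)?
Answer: 4926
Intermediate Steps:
n = -1060 (n = 0 - 1060 = -1060)
(17783 - 13917) - n = (17783 - 13917) - 1*(-1060) = 3866 + 1060 = 4926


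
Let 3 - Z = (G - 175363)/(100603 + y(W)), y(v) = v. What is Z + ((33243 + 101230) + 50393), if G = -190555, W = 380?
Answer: 18668992145/100983 ≈ 1.8487e+5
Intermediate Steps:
Z = 668867/100983 (Z = 3 - (-190555 - 175363)/(100603 + 380) = 3 - (-365918)/100983 = 3 - 1*(-365918/100983) = 3 + 365918/100983 = 668867/100983 ≈ 6.6236)
Z + ((33243 + 101230) + 50393) = 668867/100983 + ((33243 + 101230) + 50393) = 668867/100983 + (134473 + 50393) = 668867/100983 + 184866 = 18668992145/100983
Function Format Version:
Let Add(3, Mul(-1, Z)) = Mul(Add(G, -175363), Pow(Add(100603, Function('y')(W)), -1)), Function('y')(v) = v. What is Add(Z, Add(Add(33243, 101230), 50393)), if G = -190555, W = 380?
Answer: Rational(18668992145, 100983) ≈ 1.8487e+5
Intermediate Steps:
Z = Rational(668867, 100983) (Z = Add(3, Mul(-1, Mul(Add(-190555, -175363), Pow(Add(100603, 380), -1)))) = Add(3, Mul(-1, Mul(-365918, Pow(100983, -1)))) = Add(3, Mul(-1, Mul(-365918, Rational(1, 100983)))) = Add(3, Mul(-1, Rational(-365918, 100983))) = Add(3, Rational(365918, 100983)) = Rational(668867, 100983) ≈ 6.6236)
Add(Z, Add(Add(33243, 101230), 50393)) = Add(Rational(668867, 100983), Add(Add(33243, 101230), 50393)) = Add(Rational(668867, 100983), Add(134473, 50393)) = Add(Rational(668867, 100983), 184866) = Rational(18668992145, 100983)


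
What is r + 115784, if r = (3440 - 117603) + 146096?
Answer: 147717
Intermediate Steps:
r = 31933 (r = -114163 + 146096 = 31933)
r + 115784 = 31933 + 115784 = 147717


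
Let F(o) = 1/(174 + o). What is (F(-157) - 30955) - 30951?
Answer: -1052401/17 ≈ -61906.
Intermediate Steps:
(F(-157) - 30955) - 30951 = (1/(174 - 157) - 30955) - 30951 = (1/17 - 30955) - 30951 = -526234/17 - 30951 = -1052401/17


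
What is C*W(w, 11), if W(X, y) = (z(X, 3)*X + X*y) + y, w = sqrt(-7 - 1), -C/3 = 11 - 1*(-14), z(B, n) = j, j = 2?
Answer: -825 - 1950*I*sqrt(2) ≈ -825.0 - 2757.7*I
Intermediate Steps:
z(B, n) = 2
C = -75 (C = -3*(11 - 1*(-14)) = -3*(11 + 14) = -3*25 = -75)
w = 2*I*sqrt(2) (w = sqrt(-8) = 2*I*sqrt(2) ≈ 2.8284*I)
W(X, y) = y + 2*X + X*y (W(X, y) = (2*X + X*y) + y = y + 2*X + X*y)
C*W(w, 11) = -75*(11 + 2*(2*I*sqrt(2)) + (2*I*sqrt(2))*11) = -75*(11 + 4*I*sqrt(2) + 22*I*sqrt(2)) = -75*(11 + 26*I*sqrt(2)) = -825 - 1950*I*sqrt(2)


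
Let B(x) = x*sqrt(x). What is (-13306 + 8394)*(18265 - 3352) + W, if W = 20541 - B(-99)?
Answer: -73232115 + 297*I*sqrt(11) ≈ -7.3232e+7 + 985.04*I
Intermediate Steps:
B(x) = x**(3/2)
W = 20541 + 297*I*sqrt(11) (W = 20541 - (-99)**(3/2) = 20541 - (-297)*I*sqrt(11) = 20541 + 297*I*sqrt(11) ≈ 20541.0 + 985.04*I)
(-13306 + 8394)*(18265 - 3352) + W = (-13306 + 8394)*(18265 - 3352) + (20541 + 297*I*sqrt(11)) = -4912*14913 + (20541 + 297*I*sqrt(11)) = -73252656 + (20541 + 297*I*sqrt(11)) = -73232115 + 297*I*sqrt(11)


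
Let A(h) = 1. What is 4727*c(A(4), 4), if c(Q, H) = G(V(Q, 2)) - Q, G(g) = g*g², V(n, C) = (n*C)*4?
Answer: 2415497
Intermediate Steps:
V(n, C) = 4*C*n (V(n, C) = (C*n)*4 = 4*C*n)
G(g) = g³
c(Q, H) = -Q + 512*Q³ (c(Q, H) = (4*2*Q)³ - Q = (8*Q)³ - Q = 512*Q³ - Q = -Q + 512*Q³)
4727*c(A(4), 4) = 4727*(-1*1 + 512*1³) = 4727*(-1 + 512*1) = 4727*(-1 + 512) = 4727*511 = 2415497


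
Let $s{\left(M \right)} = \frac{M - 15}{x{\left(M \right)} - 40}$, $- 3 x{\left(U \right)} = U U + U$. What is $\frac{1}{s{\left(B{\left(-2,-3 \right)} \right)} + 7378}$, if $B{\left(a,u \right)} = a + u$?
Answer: $\frac{7}{51649} \approx 0.00013553$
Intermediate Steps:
$x{\left(U \right)} = - \frac{U}{3} - \frac{U^{2}}{3}$ ($x{\left(U \right)} = - \frac{U U + U}{3} = - \frac{U^{2} + U}{3} = - \frac{U + U^{2}}{3} = - \frac{U}{3} - \frac{U^{2}}{3}$)
$s{\left(M \right)} = \frac{-15 + M}{-40 - \frac{M \left(1 + M\right)}{3}}$ ($s{\left(M \right)} = \frac{M - 15}{- \frac{M \left(1 + M\right)}{3} - 40} = \frac{-15 + M}{-40 - \frac{M \left(1 + M\right)}{3}}$)
$\frac{1}{s{\left(B{\left(-2,-3 \right)} \right)} + 7378} = \frac{1}{\frac{3 \left(15 - \left(-2 - 3\right)\right)}{120 + \left(-2 - 3\right) \left(1 - 5\right)} + 7378} = \frac{1}{\frac{3 \left(15 - -5\right)}{120 - 5 \left(1 - 5\right)} + 7378} = \frac{1}{\frac{3 \left(15 + 5\right)}{120 - -20} + 7378} = \frac{1}{3 \frac{1}{120 + 20} \cdot 20 + 7378} = \frac{1}{3 \cdot \frac{1}{140} \cdot 20 + 7378} = \frac{1}{\frac{3}{7} + 7378} = \frac{1}{\frac{51649}{7}} = \frac{7}{51649}$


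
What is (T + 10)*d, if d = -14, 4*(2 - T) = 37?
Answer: -77/2 ≈ -38.500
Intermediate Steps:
T = -29/4 (T = 2 - ¼*37 = 2 - 37/4 = -29/4 ≈ -7.2500)
(T + 10)*d = (-29/4 + 10)*(-14) = (11/4)*(-14) = -77/2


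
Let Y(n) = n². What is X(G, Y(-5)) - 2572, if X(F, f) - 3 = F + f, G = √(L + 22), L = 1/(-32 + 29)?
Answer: -2544 + √195/3 ≈ -2539.3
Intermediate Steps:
L = -⅓ (L = 1/(-3) = -⅓ ≈ -0.33333)
G = √195/3 (G = √(-⅓ + 22) = √(65/3) = √195/3 ≈ 4.6547)
X(F, f) = 3 + F + f (X(F, f) = 3 + (F + f) = 3 + F + f)
X(G, Y(-5)) - 2572 = (3 + √195/3 + (-5)²) - 2572 = (3 + √195/3 + 25) - 2572 = (28 + √195/3) - 2572 = -2544 + √195/3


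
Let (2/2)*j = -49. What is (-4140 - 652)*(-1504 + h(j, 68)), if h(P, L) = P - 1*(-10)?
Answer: 7394056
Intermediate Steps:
j = -49
h(P, L) = 10 + P (h(P, L) = P + 10 = 10 + P)
(-4140 - 652)*(-1504 + h(j, 68)) = (-4140 - 652)*(-1504 + (10 - 49)) = -4792*(-1504 - 39) = -4792*(-1543) = 7394056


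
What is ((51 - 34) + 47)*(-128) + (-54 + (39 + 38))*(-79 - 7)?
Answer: -10170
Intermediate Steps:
((51 - 34) + 47)*(-128) + (-54 + (39 + 38))*(-79 - 7) = (17 + 47)*(-128) + (-54 + 77)*(-86) = 64*(-128) + 23*(-86) = -8192 - 1978 = -10170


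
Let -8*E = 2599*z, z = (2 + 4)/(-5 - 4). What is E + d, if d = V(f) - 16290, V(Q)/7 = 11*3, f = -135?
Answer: -190109/12 ≈ -15842.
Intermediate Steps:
z = -⅔ (z = 6/(-9) = 6*(-⅑) = -⅔ ≈ -0.66667)
V(Q) = 231 (V(Q) = 7*(11*3) = 7*33 = 231)
E = 2599/12 (E = -2599*(-2)/(8*3) = -⅛*(-5198/3) = 2599/12 ≈ 216.58)
d = -16059 (d = 231 - 16290 = -16059)
E + d = 2599/12 - 16059 = -190109/12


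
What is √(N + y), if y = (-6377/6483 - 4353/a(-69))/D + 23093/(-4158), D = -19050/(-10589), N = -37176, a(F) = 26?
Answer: I*√465043548420540153459681/3532132890 ≈ 193.07*I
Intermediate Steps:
D = 19050/10589 (D = -19050*(-1/10589) = 19050/10589 ≈ 1.7990)
y = -10507734286987/105963986700 (y = (-6377/6483 - 4353/26)/(19050/10589) + 23093/(-4158) = (-6377*1/6483 - 4353*1/26)*(10589/19050) + 23093*(-1/4158) = (-6377/6483 - 4353/26)*(10589/19050) - 3299/594 = -28386301/168558*10589/19050 - 3299/594 = -300582541289/3211029900 - 3299/594 = -10507734286987/105963986700 ≈ -99.163)
√(N + y) = √(-37176 - 10507734286987/105963986700) = √(-3949824903846187/105963986700) = I*√465043548420540153459681/3532132890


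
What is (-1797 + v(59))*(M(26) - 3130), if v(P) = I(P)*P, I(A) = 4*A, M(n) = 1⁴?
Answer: -37945383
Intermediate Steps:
M(n) = 1
v(P) = 4*P² (v(P) = (4*P)*P = 4*P²)
(-1797 + v(59))*(M(26) - 3130) = (-1797 + 4*59²)*(1 - 3130) = (-1797 + 4*3481)*(-3129) = (-1797 + 13924)*(-3129) = 12127*(-3129) = -37945383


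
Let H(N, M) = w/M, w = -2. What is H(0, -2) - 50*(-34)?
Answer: 1701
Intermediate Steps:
H(N, M) = -2/M
H(0, -2) - 50*(-34) = -2/(-2) - 50*(-34) = -2*(-½) + 1700 = 1 + 1700 = 1701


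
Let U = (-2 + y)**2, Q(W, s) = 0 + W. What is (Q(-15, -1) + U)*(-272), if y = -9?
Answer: -28832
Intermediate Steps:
Q(W, s) = W
U = 121 (U = (-2 - 9)**2 = (-11)**2 = 121)
(Q(-15, -1) + U)*(-272) = (-15 + 121)*(-272) = 106*(-272) = -28832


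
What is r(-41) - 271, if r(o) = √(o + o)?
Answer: -271 + I*√82 ≈ -271.0 + 9.0554*I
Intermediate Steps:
r(o) = √2*√o (r(o) = √(2*o) = √2*√o)
r(-41) - 271 = √2*√(-41) - 271 = √2*(I*√41) - 271 = I*√82 - 271 = -271 + I*√82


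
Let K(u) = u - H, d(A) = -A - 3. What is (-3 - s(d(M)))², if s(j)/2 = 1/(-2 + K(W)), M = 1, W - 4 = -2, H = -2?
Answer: 16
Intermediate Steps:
W = 2 (W = 4 - 2 = 2)
d(A) = -3 - A
K(u) = 2 + u (K(u) = u - 1*(-2) = u + 2 = 2 + u)
s(j) = 1 (s(j) = 2/(-2 + (2 + 2)) = 2/(-2 + 4) = 2/2 = 2*(½) = 1)
(-3 - s(d(M)))² = (-3 - 1*1)² = (-3 - 1)² = (-4)² = 16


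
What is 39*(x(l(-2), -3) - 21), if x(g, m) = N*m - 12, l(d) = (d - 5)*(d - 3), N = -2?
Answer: -1053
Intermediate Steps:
l(d) = (-5 + d)*(-3 + d)
x(g, m) = -12 - 2*m (x(g, m) = -2*m - 12 = -12 - 2*m)
39*(x(l(-2), -3) - 21) = 39*((-12 - 2*(-3)) - 21) = 39*((-12 + 6) - 21) = 39*(-6 - 21) = 39*(-27) = -1053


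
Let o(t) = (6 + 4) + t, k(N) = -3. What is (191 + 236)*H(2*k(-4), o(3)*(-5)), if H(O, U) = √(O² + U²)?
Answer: 427*√4261 ≈ 27873.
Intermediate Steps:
o(t) = 10 + t
(191 + 236)*H(2*k(-4), o(3)*(-5)) = (191 + 236)*√((2*(-3))² + ((10 + 3)*(-5))²) = 427*√((-6)² + (13*(-5))²) = 427*√(36 + (-65)²) = 427*√(36 + 4225) = 427*√4261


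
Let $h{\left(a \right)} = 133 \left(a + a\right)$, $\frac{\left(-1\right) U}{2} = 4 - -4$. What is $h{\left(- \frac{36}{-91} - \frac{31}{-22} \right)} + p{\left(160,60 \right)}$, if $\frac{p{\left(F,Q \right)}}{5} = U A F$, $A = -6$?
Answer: $\frac{11051047}{143} \approx 77280.0$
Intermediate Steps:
$U = -16$ ($U = - 2 \left(4 - -4\right) = - 2 \left(4 + 4\right) = \left(-2\right) 8 = -16$)
$p{\left(F,Q \right)} = 480 F$ ($p{\left(F,Q \right)} = 5 \left(-16\right) \left(-6\right) F = 5 \cdot 96 F = 480 F$)
$h{\left(a \right)} = 266 a$ ($h{\left(a \right)} = 133 \cdot 2 a = 266 a$)
$h{\left(- \frac{36}{-91} - \frac{31}{-22} \right)} + p{\left(160,60 \right)} = 266 \left(- \frac{36}{-91} - \frac{31}{-22}\right) + 480 \cdot 160 = 266 \left(\left(-36\right) \left(- \frac{1}{91}\right) - - \frac{31}{22}\right) + 76800 = 266 \left(\frac{36}{91} + \frac{31}{22}\right) + 76800 = 266 \cdot \frac{3613}{2002} + 76800 = \frac{68647}{143} + 76800 = \frac{11051047}{143}$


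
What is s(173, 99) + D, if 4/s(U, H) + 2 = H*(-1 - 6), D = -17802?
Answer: -12372394/695 ≈ -17802.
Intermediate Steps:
s(U, H) = 4/(-2 - 7*H) (s(U, H) = 4/(-2 + H*(-1 - 6)) = 4/(-2 + H*(-7)) = 4/(-2 - 7*H))
s(173, 99) + D = -4/(2 + 7*99) - 17802 = -4/(2 + 693) - 17802 = -4/695 - 17802 = -12372394/695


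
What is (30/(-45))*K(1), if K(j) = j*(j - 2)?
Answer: ⅔ ≈ 0.66667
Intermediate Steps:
K(j) = j*(-2 + j)
(30/(-45))*K(1) = (30/(-45))*(1*(-2 + 1)) = (30*(-1/45))*(1*(-1)) = -⅔*(-1) = ⅔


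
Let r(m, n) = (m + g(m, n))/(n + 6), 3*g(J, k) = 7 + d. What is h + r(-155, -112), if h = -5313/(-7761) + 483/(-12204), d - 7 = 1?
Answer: 1149053513/557767548 ≈ 2.0601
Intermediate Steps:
d = 8 (d = 7 + 1 = 8)
g(J, k) = 5 (g(J, k) = (7 + 8)/3 = (1/3)*15 = 5)
r(m, n) = (5 + m)/(6 + n) (r(m, n) = (m + 5)/(n + 6) = (5 + m)/(6 + n))
h = 6787921/10523916 (h = -5313*(-1/7761) + 483*(-1/12204) = 1771/2587 - 161/4068 = 6787921/10523916 ≈ 0.64500)
h + r(-155, -112) = 6787921/10523916 + (5 - 155)/(6 - 112) = 6787921/10523916 - 150/(-106) = 6787921/10523916 - 1/106*(-150) = 6787921/10523916 + 75/53 = 1149053513/557767548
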